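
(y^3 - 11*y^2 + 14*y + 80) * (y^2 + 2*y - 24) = y^5 - 9*y^4 - 32*y^3 + 372*y^2 - 176*y - 1920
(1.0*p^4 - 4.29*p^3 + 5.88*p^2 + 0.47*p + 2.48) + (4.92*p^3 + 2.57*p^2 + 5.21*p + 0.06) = 1.0*p^4 + 0.63*p^3 + 8.45*p^2 + 5.68*p + 2.54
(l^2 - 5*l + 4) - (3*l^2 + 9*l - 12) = -2*l^2 - 14*l + 16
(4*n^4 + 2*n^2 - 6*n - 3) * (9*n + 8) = 36*n^5 + 32*n^4 + 18*n^3 - 38*n^2 - 75*n - 24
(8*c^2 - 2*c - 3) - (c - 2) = 8*c^2 - 3*c - 1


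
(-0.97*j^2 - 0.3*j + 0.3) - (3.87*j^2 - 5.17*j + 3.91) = -4.84*j^2 + 4.87*j - 3.61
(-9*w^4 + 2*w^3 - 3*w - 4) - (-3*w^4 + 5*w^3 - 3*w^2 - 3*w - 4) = -6*w^4 - 3*w^3 + 3*w^2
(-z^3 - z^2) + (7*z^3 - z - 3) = 6*z^3 - z^2 - z - 3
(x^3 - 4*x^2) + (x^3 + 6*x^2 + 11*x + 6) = 2*x^3 + 2*x^2 + 11*x + 6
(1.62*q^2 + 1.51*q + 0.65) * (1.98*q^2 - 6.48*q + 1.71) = 3.2076*q^4 - 7.5078*q^3 - 5.7276*q^2 - 1.6299*q + 1.1115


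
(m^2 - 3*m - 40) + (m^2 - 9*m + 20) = 2*m^2 - 12*m - 20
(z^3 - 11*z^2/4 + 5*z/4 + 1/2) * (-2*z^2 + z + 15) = -2*z^5 + 13*z^4/2 + 39*z^3/4 - 41*z^2 + 77*z/4 + 15/2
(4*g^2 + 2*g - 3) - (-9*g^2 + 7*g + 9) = 13*g^2 - 5*g - 12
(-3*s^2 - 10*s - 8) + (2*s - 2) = -3*s^2 - 8*s - 10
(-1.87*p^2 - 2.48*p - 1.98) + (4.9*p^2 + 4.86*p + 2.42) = 3.03*p^2 + 2.38*p + 0.44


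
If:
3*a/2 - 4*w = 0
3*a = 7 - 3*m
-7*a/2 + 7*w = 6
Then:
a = -48/7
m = 193/21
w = -18/7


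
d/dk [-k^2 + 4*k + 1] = 4 - 2*k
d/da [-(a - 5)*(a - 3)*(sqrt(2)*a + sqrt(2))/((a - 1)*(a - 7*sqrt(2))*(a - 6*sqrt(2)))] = 2*(-3*sqrt(2)*a^4 + 13*a^4 - 77*sqrt(2)*a^3 - 26*a^3 + 439*sqrt(2)*a^2 - 603*sqrt(2)*a - 390*a + 195 + 924*sqrt(2))/(a^6 - 26*sqrt(2)*a^5 - 2*a^5 + 52*sqrt(2)*a^4 + 507*a^4 - 2210*sqrt(2)*a^3 - 1012*a^3 + 4368*sqrt(2)*a^2 + 7562*a^2 - 14112*a - 2184*sqrt(2)*a + 7056)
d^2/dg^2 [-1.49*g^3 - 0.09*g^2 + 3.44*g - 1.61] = -8.94*g - 0.18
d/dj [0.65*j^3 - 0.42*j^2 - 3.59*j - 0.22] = 1.95*j^2 - 0.84*j - 3.59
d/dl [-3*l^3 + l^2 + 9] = l*(2 - 9*l)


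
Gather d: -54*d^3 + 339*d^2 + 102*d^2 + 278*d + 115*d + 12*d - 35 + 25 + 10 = -54*d^3 + 441*d^2 + 405*d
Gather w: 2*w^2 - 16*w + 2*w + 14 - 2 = 2*w^2 - 14*w + 12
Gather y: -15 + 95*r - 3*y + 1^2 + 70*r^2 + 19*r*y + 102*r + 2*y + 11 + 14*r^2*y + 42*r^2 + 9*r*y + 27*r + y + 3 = 112*r^2 + 224*r + y*(14*r^2 + 28*r)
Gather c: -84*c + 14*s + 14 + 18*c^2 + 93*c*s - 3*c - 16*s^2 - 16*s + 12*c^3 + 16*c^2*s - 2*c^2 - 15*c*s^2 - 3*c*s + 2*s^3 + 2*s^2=12*c^3 + c^2*(16*s + 16) + c*(-15*s^2 + 90*s - 87) + 2*s^3 - 14*s^2 - 2*s + 14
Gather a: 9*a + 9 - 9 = 9*a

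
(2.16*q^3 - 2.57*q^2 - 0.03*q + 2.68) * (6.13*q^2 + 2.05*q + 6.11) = 13.2408*q^5 - 11.3261*q^4 + 7.7452*q^3 + 0.664199999999999*q^2 + 5.3107*q + 16.3748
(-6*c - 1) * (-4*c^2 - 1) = 24*c^3 + 4*c^2 + 6*c + 1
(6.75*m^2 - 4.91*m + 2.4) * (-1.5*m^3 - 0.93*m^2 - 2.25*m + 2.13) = -10.125*m^5 + 1.0875*m^4 - 14.2212*m^3 + 23.193*m^2 - 15.8583*m + 5.112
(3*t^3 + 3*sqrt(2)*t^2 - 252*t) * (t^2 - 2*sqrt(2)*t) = 3*t^5 - 3*sqrt(2)*t^4 - 264*t^3 + 504*sqrt(2)*t^2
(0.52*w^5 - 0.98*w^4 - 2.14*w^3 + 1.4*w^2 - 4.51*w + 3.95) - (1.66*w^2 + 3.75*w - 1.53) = 0.52*w^5 - 0.98*w^4 - 2.14*w^3 - 0.26*w^2 - 8.26*w + 5.48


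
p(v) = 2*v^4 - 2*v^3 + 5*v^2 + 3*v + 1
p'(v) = 8*v^3 - 6*v^2 + 10*v + 3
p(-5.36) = 2087.33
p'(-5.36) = -1454.90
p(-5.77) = 2751.19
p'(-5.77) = -1791.26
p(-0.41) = 0.80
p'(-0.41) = -2.66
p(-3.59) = 479.41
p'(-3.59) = -480.37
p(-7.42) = 7133.47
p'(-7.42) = -3669.69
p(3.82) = 399.81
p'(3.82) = 399.59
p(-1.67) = 34.81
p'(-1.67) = -67.69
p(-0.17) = 0.65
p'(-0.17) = 1.09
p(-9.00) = 14959.00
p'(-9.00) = -6405.00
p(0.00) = 1.00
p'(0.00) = 3.00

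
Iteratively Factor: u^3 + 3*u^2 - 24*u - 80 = (u + 4)*(u^2 - u - 20) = (u - 5)*(u + 4)*(u + 4)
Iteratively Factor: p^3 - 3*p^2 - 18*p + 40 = (p - 2)*(p^2 - p - 20) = (p - 5)*(p - 2)*(p + 4)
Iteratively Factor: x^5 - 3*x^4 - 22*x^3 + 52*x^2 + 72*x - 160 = (x - 5)*(x^4 + 2*x^3 - 12*x^2 - 8*x + 32) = (x - 5)*(x + 2)*(x^3 - 12*x + 16) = (x - 5)*(x - 2)*(x + 2)*(x^2 + 2*x - 8) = (x - 5)*(x - 2)^2*(x + 2)*(x + 4)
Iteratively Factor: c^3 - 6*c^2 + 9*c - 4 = (c - 1)*(c^2 - 5*c + 4) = (c - 1)^2*(c - 4)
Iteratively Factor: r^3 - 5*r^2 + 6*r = (r - 3)*(r^2 - 2*r) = (r - 3)*(r - 2)*(r)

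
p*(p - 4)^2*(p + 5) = p^4 - 3*p^3 - 24*p^2 + 80*p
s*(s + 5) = s^2 + 5*s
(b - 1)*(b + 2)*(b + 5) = b^3 + 6*b^2 + 3*b - 10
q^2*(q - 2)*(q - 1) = q^4 - 3*q^3 + 2*q^2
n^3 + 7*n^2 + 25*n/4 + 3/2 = (n + 1/2)^2*(n + 6)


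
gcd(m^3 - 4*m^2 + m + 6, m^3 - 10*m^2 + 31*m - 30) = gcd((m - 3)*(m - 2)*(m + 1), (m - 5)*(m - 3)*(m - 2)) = m^2 - 5*m + 6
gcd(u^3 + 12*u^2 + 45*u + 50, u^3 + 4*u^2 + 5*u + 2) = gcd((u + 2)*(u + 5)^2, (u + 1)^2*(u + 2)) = u + 2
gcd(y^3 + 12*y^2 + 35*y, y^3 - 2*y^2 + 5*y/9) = y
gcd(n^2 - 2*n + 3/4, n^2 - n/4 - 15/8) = n - 3/2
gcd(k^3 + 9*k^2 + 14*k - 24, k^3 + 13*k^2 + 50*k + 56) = k + 4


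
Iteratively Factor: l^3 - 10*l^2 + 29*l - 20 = (l - 4)*(l^2 - 6*l + 5) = (l - 5)*(l - 4)*(l - 1)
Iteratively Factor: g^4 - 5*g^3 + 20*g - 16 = (g - 2)*(g^3 - 3*g^2 - 6*g + 8) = (g - 2)*(g - 1)*(g^2 - 2*g - 8) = (g - 4)*(g - 2)*(g - 1)*(g + 2)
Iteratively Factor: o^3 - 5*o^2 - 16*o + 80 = (o + 4)*(o^2 - 9*o + 20) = (o - 5)*(o + 4)*(o - 4)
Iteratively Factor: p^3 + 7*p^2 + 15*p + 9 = (p + 3)*(p^2 + 4*p + 3) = (p + 3)^2*(p + 1)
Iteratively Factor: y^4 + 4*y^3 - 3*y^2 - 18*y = (y + 3)*(y^3 + y^2 - 6*y) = (y + 3)^2*(y^2 - 2*y) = y*(y + 3)^2*(y - 2)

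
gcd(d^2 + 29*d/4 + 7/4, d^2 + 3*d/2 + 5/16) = d + 1/4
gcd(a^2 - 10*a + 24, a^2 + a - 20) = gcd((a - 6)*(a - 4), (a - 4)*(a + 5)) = a - 4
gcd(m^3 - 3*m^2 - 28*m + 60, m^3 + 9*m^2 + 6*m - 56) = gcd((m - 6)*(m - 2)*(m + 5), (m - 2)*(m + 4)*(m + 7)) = m - 2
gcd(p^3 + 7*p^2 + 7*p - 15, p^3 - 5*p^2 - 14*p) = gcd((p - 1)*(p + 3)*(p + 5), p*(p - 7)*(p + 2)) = 1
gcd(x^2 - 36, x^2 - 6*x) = x - 6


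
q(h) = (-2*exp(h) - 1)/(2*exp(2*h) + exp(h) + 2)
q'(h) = (-2*exp(h) - 1)*(-4*exp(2*h) - exp(h))/(2*exp(2*h) + exp(h) + 2)^2 - 2*exp(h)/(2*exp(2*h) + exp(h) + 2) = ((2*exp(h) + 1)*(4*exp(h) + 1) - 4*exp(2*h) - 2*exp(h) - 4)*exp(h)/(2*exp(2*h) + exp(h) + 2)^2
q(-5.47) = -0.50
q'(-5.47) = -0.00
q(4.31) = -0.01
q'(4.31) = 0.01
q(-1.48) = -0.62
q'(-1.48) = -0.08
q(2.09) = -0.12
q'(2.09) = 0.12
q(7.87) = -0.00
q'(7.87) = 0.00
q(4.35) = -0.01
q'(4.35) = 0.01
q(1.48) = -0.22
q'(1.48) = 0.20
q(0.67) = -0.42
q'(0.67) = 0.29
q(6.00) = 0.00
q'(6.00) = 0.00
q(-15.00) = -0.50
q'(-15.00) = 0.00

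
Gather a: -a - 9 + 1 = -a - 8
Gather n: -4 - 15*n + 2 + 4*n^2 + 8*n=4*n^2 - 7*n - 2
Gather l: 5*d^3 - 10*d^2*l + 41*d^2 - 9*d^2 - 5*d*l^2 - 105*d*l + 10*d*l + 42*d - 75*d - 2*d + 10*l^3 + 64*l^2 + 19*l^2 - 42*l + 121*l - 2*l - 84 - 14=5*d^3 + 32*d^2 - 35*d + 10*l^3 + l^2*(83 - 5*d) + l*(-10*d^2 - 95*d + 77) - 98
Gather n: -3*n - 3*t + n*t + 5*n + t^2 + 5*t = n*(t + 2) + t^2 + 2*t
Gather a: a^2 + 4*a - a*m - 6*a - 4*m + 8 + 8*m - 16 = a^2 + a*(-m - 2) + 4*m - 8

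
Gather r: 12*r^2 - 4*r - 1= 12*r^2 - 4*r - 1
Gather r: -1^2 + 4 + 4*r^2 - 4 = 4*r^2 - 1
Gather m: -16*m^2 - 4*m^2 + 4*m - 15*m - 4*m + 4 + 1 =-20*m^2 - 15*m + 5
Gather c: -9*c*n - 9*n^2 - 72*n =-9*c*n - 9*n^2 - 72*n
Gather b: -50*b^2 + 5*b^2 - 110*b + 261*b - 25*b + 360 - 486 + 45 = -45*b^2 + 126*b - 81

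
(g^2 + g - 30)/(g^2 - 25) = (g + 6)/(g + 5)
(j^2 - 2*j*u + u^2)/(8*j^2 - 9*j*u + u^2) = (-j + u)/(-8*j + u)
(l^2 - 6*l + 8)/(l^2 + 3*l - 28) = (l - 2)/(l + 7)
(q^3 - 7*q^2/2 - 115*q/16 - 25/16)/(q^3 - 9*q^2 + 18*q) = (16*q^3 - 56*q^2 - 115*q - 25)/(16*q*(q^2 - 9*q + 18))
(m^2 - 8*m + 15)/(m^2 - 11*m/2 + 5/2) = 2*(m - 3)/(2*m - 1)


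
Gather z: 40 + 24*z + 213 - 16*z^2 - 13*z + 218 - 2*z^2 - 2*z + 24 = -18*z^2 + 9*z + 495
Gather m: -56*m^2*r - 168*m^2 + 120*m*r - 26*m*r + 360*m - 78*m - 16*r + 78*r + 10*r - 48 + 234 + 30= m^2*(-56*r - 168) + m*(94*r + 282) + 72*r + 216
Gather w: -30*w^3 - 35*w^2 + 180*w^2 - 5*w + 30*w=-30*w^3 + 145*w^2 + 25*w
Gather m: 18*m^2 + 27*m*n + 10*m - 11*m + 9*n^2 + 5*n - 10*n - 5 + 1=18*m^2 + m*(27*n - 1) + 9*n^2 - 5*n - 4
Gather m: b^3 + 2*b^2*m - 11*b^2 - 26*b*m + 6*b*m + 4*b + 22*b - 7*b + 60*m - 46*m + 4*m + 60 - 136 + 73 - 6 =b^3 - 11*b^2 + 19*b + m*(2*b^2 - 20*b + 18) - 9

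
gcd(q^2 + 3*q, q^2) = q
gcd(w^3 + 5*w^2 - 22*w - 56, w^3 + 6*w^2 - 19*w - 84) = w^2 + 3*w - 28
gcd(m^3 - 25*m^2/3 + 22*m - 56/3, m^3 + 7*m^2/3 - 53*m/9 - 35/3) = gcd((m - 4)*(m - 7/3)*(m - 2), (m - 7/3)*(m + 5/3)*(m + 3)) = m - 7/3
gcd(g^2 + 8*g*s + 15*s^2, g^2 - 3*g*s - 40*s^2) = g + 5*s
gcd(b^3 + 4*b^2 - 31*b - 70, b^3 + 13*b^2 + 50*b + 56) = b^2 + 9*b + 14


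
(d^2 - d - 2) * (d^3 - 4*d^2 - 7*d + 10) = d^5 - 5*d^4 - 5*d^3 + 25*d^2 + 4*d - 20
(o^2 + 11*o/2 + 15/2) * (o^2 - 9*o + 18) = o^4 - 7*o^3/2 - 24*o^2 + 63*o/2 + 135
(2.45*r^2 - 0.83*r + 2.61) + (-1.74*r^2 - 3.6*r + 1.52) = 0.71*r^2 - 4.43*r + 4.13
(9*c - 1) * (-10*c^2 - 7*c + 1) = -90*c^3 - 53*c^2 + 16*c - 1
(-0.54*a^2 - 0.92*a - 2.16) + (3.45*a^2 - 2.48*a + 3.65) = 2.91*a^2 - 3.4*a + 1.49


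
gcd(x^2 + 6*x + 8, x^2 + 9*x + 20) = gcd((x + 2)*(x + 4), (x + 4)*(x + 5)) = x + 4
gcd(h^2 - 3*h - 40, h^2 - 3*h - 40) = h^2 - 3*h - 40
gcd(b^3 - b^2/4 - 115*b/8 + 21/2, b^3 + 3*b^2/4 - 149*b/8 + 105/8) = b^2 - 17*b/4 + 21/8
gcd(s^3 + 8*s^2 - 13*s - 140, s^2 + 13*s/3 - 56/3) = s + 7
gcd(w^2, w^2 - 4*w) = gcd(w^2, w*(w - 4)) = w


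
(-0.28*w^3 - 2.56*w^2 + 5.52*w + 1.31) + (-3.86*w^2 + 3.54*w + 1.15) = -0.28*w^3 - 6.42*w^2 + 9.06*w + 2.46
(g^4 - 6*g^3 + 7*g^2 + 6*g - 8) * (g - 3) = g^5 - 9*g^4 + 25*g^3 - 15*g^2 - 26*g + 24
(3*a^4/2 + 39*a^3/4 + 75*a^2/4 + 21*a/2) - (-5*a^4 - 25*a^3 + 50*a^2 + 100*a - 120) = 13*a^4/2 + 139*a^3/4 - 125*a^2/4 - 179*a/2 + 120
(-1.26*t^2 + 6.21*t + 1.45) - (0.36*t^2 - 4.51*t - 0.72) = -1.62*t^2 + 10.72*t + 2.17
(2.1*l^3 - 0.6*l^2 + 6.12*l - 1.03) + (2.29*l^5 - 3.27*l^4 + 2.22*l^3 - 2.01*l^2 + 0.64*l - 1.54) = 2.29*l^5 - 3.27*l^4 + 4.32*l^3 - 2.61*l^2 + 6.76*l - 2.57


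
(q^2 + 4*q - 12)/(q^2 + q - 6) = (q + 6)/(q + 3)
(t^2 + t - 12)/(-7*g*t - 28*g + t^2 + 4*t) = (t - 3)/(-7*g + t)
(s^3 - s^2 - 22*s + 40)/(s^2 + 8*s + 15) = (s^2 - 6*s + 8)/(s + 3)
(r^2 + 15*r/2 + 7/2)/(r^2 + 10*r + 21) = (r + 1/2)/(r + 3)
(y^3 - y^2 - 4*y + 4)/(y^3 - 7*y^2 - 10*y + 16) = (y - 2)/(y - 8)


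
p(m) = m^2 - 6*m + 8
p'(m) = 2*m - 6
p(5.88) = 7.29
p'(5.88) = 5.76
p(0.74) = 4.11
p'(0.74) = -4.52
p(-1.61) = 20.25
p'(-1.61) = -9.22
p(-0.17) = 9.05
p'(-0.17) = -6.34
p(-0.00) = 8.00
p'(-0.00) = -6.00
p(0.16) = 7.07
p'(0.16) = -5.68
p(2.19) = -0.34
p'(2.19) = -1.62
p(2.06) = -0.12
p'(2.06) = -1.88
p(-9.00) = 143.00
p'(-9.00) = -24.00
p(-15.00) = 323.00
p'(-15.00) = -36.00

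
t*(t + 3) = t^2 + 3*t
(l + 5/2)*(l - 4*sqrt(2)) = l^2 - 4*sqrt(2)*l + 5*l/2 - 10*sqrt(2)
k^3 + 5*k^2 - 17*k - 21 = (k - 3)*(k + 1)*(k + 7)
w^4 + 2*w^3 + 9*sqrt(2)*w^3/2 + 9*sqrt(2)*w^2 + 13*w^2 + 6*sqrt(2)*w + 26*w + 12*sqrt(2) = (w + 2)*(w + sqrt(2))*(w + 3*sqrt(2)/2)*(w + 2*sqrt(2))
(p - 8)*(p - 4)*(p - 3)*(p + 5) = p^4 - 10*p^3 - 7*p^2 + 244*p - 480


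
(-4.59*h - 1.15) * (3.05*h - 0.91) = -13.9995*h^2 + 0.6694*h + 1.0465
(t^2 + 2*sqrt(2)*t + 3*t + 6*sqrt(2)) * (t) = t^3 + 2*sqrt(2)*t^2 + 3*t^2 + 6*sqrt(2)*t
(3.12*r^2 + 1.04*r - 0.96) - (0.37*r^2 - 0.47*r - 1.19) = 2.75*r^2 + 1.51*r + 0.23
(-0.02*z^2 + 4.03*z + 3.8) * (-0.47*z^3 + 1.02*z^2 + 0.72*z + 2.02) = 0.0094*z^5 - 1.9145*z^4 + 2.3102*z^3 + 6.7372*z^2 + 10.8766*z + 7.676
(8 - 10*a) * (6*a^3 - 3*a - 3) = -60*a^4 + 48*a^3 + 30*a^2 + 6*a - 24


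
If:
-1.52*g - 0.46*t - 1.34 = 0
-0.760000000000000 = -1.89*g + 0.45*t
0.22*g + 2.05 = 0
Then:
No Solution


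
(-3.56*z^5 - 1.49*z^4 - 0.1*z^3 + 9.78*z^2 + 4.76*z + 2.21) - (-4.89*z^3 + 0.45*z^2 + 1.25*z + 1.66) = -3.56*z^5 - 1.49*z^4 + 4.79*z^3 + 9.33*z^2 + 3.51*z + 0.55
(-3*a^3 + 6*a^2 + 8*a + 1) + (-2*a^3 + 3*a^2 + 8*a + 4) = -5*a^3 + 9*a^2 + 16*a + 5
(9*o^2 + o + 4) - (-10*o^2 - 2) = 19*o^2 + o + 6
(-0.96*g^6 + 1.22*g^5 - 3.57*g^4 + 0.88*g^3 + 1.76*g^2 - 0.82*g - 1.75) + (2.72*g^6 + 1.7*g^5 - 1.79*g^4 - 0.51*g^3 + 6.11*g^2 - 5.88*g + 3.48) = 1.76*g^6 + 2.92*g^5 - 5.36*g^4 + 0.37*g^3 + 7.87*g^2 - 6.7*g + 1.73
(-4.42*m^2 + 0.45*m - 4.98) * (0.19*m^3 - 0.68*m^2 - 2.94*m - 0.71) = -0.8398*m^5 + 3.0911*m^4 + 11.7426*m^3 + 5.2016*m^2 + 14.3217*m + 3.5358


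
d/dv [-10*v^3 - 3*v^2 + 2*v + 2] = -30*v^2 - 6*v + 2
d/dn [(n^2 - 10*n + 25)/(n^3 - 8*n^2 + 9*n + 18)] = (-n^4 + 20*n^3 - 146*n^2 + 436*n - 405)/(n^6 - 16*n^5 + 82*n^4 - 108*n^3 - 207*n^2 + 324*n + 324)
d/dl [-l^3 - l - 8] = -3*l^2 - 1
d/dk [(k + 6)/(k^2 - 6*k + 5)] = (k^2 - 6*k - 2*(k - 3)*(k + 6) + 5)/(k^2 - 6*k + 5)^2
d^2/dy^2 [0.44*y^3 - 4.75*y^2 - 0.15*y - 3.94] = 2.64*y - 9.5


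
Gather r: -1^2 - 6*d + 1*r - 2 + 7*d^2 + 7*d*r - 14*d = 7*d^2 - 20*d + r*(7*d + 1) - 3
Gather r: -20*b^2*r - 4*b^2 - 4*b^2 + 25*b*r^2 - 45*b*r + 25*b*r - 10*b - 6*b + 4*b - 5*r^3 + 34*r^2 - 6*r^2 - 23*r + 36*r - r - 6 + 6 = -8*b^2 - 12*b - 5*r^3 + r^2*(25*b + 28) + r*(-20*b^2 - 20*b + 12)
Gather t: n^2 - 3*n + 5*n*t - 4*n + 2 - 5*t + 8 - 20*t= n^2 - 7*n + t*(5*n - 25) + 10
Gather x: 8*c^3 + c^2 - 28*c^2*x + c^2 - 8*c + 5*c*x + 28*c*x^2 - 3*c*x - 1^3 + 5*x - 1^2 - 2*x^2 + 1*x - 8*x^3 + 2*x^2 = 8*c^3 + 2*c^2 + 28*c*x^2 - 8*c - 8*x^3 + x*(-28*c^2 + 2*c + 6) - 2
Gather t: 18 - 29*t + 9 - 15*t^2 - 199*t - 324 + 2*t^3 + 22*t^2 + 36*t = 2*t^3 + 7*t^2 - 192*t - 297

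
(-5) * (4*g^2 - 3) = 15 - 20*g^2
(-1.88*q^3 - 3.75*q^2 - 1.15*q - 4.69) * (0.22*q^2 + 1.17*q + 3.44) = -0.4136*q^5 - 3.0246*q^4 - 11.1077*q^3 - 15.2773*q^2 - 9.4433*q - 16.1336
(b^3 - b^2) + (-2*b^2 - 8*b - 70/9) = b^3 - 3*b^2 - 8*b - 70/9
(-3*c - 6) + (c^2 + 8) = c^2 - 3*c + 2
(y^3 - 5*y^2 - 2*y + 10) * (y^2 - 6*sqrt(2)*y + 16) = y^5 - 6*sqrt(2)*y^4 - 5*y^4 + 14*y^3 + 30*sqrt(2)*y^3 - 70*y^2 + 12*sqrt(2)*y^2 - 60*sqrt(2)*y - 32*y + 160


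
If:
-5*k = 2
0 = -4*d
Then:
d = 0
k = -2/5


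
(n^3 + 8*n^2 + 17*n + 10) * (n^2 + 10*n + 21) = n^5 + 18*n^4 + 118*n^3 + 348*n^2 + 457*n + 210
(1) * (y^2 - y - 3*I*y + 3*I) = y^2 - y - 3*I*y + 3*I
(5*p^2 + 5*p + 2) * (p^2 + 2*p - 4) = 5*p^4 + 15*p^3 - 8*p^2 - 16*p - 8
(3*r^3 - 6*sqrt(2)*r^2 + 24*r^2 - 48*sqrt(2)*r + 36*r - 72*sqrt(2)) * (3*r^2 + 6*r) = 9*r^5 - 18*sqrt(2)*r^4 + 90*r^4 - 180*sqrt(2)*r^3 + 252*r^3 - 504*sqrt(2)*r^2 + 216*r^2 - 432*sqrt(2)*r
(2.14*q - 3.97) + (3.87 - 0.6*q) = 1.54*q - 0.1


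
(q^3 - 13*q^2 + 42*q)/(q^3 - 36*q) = (q - 7)/(q + 6)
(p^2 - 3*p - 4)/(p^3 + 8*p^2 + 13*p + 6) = (p - 4)/(p^2 + 7*p + 6)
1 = 1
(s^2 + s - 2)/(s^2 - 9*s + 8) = (s + 2)/(s - 8)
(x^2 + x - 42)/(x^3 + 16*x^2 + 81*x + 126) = (x - 6)/(x^2 + 9*x + 18)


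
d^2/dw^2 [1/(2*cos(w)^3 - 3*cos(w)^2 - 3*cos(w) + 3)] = 24*(6*(2*cos(w) - cos(2*w))^2*sin(w)^2 + (-cos(w) - 4*cos(2*w) + 3*cos(3*w))*(-3*cos(w) - 3*cos(2*w) + cos(3*w) + 3)/4)/(6*sin(w)^2 - 3*cos(w) + cos(3*w))^3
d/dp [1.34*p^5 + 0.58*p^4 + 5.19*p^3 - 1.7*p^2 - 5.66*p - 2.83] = 6.7*p^4 + 2.32*p^3 + 15.57*p^2 - 3.4*p - 5.66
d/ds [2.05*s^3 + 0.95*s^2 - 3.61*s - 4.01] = 6.15*s^2 + 1.9*s - 3.61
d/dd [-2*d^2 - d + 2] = -4*d - 1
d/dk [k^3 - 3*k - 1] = 3*k^2 - 3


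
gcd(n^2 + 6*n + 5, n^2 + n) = n + 1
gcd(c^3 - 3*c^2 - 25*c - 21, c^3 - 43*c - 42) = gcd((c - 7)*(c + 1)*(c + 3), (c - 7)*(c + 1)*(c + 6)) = c^2 - 6*c - 7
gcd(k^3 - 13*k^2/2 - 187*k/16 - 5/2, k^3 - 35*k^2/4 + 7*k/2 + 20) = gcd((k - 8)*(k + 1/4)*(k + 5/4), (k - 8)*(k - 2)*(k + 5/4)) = k^2 - 27*k/4 - 10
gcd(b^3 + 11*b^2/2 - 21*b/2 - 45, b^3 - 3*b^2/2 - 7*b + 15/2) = b^2 - b/2 - 15/2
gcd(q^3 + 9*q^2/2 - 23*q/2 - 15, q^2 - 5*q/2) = q - 5/2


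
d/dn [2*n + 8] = 2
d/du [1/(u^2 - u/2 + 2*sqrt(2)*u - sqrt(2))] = 2*(-4*u - 4*sqrt(2) + 1)/(2*u^2 - u + 4*sqrt(2)*u - 2*sqrt(2))^2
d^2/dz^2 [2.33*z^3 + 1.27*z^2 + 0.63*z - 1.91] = 13.98*z + 2.54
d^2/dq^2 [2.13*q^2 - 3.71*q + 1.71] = 4.26000000000000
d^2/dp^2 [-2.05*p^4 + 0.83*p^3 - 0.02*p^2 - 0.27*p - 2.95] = -24.6*p^2 + 4.98*p - 0.04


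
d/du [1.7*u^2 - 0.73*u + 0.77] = 3.4*u - 0.73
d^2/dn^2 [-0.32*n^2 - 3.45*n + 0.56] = -0.640000000000000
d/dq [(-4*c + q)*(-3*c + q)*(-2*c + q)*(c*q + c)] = c*(-24*c^3 + 52*c^2*q + 26*c^2 - 27*c*q^2 - 18*c*q + 4*q^3 + 3*q^2)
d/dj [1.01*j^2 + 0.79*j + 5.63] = 2.02*j + 0.79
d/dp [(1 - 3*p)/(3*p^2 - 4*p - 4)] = (9*p^2 - 6*p + 16)/(9*p^4 - 24*p^3 - 8*p^2 + 32*p + 16)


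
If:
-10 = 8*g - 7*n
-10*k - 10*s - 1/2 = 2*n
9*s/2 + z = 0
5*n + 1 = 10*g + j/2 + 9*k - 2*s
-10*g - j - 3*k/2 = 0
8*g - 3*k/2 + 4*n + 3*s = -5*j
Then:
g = -23189/220504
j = -2083/55126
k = 40037/55126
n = 36063/27563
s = -114437/110252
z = 1029933/220504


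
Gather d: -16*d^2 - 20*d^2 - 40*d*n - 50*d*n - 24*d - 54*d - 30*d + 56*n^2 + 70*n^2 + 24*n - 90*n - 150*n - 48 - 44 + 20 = -36*d^2 + d*(-90*n - 108) + 126*n^2 - 216*n - 72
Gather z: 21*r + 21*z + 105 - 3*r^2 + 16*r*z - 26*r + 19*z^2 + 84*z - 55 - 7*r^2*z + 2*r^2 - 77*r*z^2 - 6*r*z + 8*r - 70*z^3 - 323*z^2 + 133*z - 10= -r^2 + 3*r - 70*z^3 + z^2*(-77*r - 304) + z*(-7*r^2 + 10*r + 238) + 40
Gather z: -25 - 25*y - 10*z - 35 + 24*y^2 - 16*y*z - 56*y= 24*y^2 - 81*y + z*(-16*y - 10) - 60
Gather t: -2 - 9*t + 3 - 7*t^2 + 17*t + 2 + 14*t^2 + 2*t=7*t^2 + 10*t + 3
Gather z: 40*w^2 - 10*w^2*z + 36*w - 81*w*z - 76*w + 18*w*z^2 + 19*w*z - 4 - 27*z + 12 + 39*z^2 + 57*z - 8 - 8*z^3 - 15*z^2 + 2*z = 40*w^2 - 40*w - 8*z^3 + z^2*(18*w + 24) + z*(-10*w^2 - 62*w + 32)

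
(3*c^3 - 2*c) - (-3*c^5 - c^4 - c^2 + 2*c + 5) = 3*c^5 + c^4 + 3*c^3 + c^2 - 4*c - 5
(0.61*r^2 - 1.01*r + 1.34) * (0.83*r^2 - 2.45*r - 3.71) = 0.5063*r^4 - 2.3328*r^3 + 1.3236*r^2 + 0.4641*r - 4.9714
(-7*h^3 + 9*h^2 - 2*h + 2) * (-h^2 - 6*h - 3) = 7*h^5 + 33*h^4 - 31*h^3 - 17*h^2 - 6*h - 6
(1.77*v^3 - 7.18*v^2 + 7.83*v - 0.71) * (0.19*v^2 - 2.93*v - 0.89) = 0.3363*v^5 - 6.5503*v^4 + 20.9498*v^3 - 16.6866*v^2 - 4.8884*v + 0.6319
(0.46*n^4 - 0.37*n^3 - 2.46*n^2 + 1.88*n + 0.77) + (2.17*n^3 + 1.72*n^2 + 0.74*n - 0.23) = 0.46*n^4 + 1.8*n^3 - 0.74*n^2 + 2.62*n + 0.54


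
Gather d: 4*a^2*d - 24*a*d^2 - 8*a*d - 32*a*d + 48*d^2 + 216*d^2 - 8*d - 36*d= d^2*(264 - 24*a) + d*(4*a^2 - 40*a - 44)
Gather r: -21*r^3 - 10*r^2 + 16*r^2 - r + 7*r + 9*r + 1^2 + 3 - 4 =-21*r^3 + 6*r^2 + 15*r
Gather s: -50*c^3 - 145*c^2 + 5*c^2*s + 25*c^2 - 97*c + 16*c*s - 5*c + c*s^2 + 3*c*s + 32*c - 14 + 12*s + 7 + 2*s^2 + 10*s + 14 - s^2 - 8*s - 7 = -50*c^3 - 120*c^2 - 70*c + s^2*(c + 1) + s*(5*c^2 + 19*c + 14)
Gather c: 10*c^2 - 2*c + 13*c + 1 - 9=10*c^2 + 11*c - 8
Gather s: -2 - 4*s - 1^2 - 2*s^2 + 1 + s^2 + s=-s^2 - 3*s - 2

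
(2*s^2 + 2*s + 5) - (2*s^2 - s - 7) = 3*s + 12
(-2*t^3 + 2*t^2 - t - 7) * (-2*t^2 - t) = 4*t^5 - 2*t^4 + 15*t^2 + 7*t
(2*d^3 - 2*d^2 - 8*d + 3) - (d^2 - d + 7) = 2*d^3 - 3*d^2 - 7*d - 4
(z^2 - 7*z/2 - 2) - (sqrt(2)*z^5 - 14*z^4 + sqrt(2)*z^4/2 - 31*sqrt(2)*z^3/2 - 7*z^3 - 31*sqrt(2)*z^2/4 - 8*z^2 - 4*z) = -sqrt(2)*z^5 - sqrt(2)*z^4/2 + 14*z^4 + 7*z^3 + 31*sqrt(2)*z^3/2 + 9*z^2 + 31*sqrt(2)*z^2/4 + z/2 - 2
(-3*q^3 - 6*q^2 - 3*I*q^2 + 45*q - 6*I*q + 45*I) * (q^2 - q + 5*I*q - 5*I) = -3*q^5 - 3*q^4 - 18*I*q^4 + 66*q^3 - 18*I*q^3 - 30*q^2 + 306*I*q^2 - 255*q - 270*I*q + 225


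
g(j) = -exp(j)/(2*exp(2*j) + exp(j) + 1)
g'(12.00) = 0.00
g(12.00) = 0.00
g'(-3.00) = -0.04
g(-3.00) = -0.05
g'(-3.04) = -0.04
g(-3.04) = -0.05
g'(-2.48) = -0.07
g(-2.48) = -0.08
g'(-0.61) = -0.05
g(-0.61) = -0.25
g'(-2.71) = -0.06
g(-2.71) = -0.06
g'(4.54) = 0.01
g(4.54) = -0.01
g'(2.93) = 0.03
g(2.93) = -0.03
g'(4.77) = 0.00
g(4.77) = -0.00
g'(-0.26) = 0.02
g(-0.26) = -0.26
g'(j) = -(-4*exp(2*j) - exp(j))*exp(j)/(2*exp(2*j) + exp(j) + 1)^2 - exp(j)/(2*exp(2*j) + exp(j) + 1)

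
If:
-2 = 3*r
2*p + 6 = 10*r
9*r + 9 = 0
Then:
No Solution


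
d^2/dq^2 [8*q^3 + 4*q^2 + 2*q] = 48*q + 8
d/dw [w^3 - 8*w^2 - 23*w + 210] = 3*w^2 - 16*w - 23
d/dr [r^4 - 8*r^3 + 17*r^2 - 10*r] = 4*r^3 - 24*r^2 + 34*r - 10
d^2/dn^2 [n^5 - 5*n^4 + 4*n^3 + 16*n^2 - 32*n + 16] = 20*n^3 - 60*n^2 + 24*n + 32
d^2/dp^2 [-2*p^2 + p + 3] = -4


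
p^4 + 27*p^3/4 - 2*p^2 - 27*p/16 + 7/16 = (p - 1/2)*(p - 1/4)*(p + 1/2)*(p + 7)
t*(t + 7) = t^2 + 7*t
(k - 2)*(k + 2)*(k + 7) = k^3 + 7*k^2 - 4*k - 28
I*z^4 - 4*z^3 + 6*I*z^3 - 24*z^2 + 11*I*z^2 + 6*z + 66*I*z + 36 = (z + 6)*(z - I)*(z + 6*I)*(I*z + 1)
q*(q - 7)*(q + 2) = q^3 - 5*q^2 - 14*q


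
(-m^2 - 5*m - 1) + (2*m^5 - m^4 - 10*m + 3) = 2*m^5 - m^4 - m^2 - 15*m + 2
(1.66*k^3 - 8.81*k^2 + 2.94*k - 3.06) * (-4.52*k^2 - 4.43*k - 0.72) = -7.5032*k^5 + 32.4674*k^4 + 24.5443*k^3 + 7.1502*k^2 + 11.439*k + 2.2032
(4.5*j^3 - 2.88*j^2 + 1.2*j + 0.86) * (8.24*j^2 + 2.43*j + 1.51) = 37.08*j^5 - 12.7962*j^4 + 9.6846*j^3 + 5.6536*j^2 + 3.9018*j + 1.2986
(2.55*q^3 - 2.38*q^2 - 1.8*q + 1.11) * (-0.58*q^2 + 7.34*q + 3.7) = -1.479*q^5 + 20.0974*q^4 - 6.9902*q^3 - 22.6618*q^2 + 1.4874*q + 4.107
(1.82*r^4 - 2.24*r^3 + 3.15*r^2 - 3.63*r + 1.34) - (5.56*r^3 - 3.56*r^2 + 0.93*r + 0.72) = 1.82*r^4 - 7.8*r^3 + 6.71*r^2 - 4.56*r + 0.62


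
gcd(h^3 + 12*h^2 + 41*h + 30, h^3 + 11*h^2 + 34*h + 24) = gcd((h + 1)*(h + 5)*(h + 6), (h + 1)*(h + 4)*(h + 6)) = h^2 + 7*h + 6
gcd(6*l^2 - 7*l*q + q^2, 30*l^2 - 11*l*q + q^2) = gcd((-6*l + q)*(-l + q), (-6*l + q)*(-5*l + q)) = -6*l + q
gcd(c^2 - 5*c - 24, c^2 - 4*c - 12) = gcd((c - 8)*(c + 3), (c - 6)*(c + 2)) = 1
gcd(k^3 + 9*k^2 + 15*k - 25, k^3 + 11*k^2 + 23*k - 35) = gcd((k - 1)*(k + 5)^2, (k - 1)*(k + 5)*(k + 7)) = k^2 + 4*k - 5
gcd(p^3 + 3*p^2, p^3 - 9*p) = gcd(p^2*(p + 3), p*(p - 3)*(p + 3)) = p^2 + 3*p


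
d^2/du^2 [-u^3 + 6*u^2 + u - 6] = 12 - 6*u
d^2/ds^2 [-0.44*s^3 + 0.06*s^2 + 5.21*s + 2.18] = 0.12 - 2.64*s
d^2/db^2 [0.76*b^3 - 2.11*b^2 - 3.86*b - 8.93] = 4.56*b - 4.22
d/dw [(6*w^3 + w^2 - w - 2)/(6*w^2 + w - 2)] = (36*w^4 + 12*w^3 - 29*w^2 + 20*w + 4)/(36*w^4 + 12*w^3 - 23*w^2 - 4*w + 4)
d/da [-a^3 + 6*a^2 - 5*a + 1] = -3*a^2 + 12*a - 5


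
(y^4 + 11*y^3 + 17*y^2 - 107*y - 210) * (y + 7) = y^5 + 18*y^4 + 94*y^3 + 12*y^2 - 959*y - 1470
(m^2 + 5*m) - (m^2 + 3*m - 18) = 2*m + 18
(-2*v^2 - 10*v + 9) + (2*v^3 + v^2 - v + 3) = 2*v^3 - v^2 - 11*v + 12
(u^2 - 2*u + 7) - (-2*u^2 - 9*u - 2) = 3*u^2 + 7*u + 9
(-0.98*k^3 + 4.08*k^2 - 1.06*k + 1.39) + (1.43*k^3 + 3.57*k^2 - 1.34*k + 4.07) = 0.45*k^3 + 7.65*k^2 - 2.4*k + 5.46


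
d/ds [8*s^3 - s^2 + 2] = 2*s*(12*s - 1)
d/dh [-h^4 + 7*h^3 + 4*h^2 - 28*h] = -4*h^3 + 21*h^2 + 8*h - 28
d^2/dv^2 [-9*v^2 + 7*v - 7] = -18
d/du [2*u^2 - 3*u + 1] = 4*u - 3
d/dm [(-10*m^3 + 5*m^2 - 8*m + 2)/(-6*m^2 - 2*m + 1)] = 2*(30*m^4 + 20*m^3 - 44*m^2 + 17*m - 2)/(36*m^4 + 24*m^3 - 8*m^2 - 4*m + 1)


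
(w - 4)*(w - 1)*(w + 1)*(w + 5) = w^4 + w^3 - 21*w^2 - w + 20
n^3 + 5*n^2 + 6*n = n*(n + 2)*(n + 3)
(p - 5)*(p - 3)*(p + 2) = p^3 - 6*p^2 - p + 30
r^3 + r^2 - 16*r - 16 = (r - 4)*(r + 1)*(r + 4)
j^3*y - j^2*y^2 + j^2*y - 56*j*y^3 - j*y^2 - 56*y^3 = (j - 8*y)*(j + 7*y)*(j*y + y)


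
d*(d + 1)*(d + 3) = d^3 + 4*d^2 + 3*d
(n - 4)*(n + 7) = n^2 + 3*n - 28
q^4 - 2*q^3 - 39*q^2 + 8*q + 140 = (q - 7)*(q - 2)*(q + 2)*(q + 5)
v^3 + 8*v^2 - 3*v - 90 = (v - 3)*(v + 5)*(v + 6)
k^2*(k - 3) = k^3 - 3*k^2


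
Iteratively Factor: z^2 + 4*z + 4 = (z + 2)*(z + 2)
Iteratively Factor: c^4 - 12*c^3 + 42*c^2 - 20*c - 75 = (c - 5)*(c^3 - 7*c^2 + 7*c + 15) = (c - 5)^2*(c^2 - 2*c - 3) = (c - 5)^2*(c - 3)*(c + 1)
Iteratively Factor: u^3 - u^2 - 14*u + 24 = (u - 2)*(u^2 + u - 12) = (u - 2)*(u + 4)*(u - 3)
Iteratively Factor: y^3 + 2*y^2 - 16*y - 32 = (y + 4)*(y^2 - 2*y - 8) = (y + 2)*(y + 4)*(y - 4)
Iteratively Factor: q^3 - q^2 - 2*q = (q + 1)*(q^2 - 2*q) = q*(q + 1)*(q - 2)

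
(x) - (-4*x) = 5*x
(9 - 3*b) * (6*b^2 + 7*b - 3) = -18*b^3 + 33*b^2 + 72*b - 27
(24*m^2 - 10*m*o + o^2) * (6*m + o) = 144*m^3 - 36*m^2*o - 4*m*o^2 + o^3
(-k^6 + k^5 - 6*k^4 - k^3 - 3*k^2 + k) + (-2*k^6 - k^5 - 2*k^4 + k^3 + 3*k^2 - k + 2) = -3*k^6 - 8*k^4 + 2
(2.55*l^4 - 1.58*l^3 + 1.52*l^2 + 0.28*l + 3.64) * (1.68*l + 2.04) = 4.284*l^5 + 2.5476*l^4 - 0.6696*l^3 + 3.5712*l^2 + 6.6864*l + 7.4256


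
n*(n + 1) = n^2 + n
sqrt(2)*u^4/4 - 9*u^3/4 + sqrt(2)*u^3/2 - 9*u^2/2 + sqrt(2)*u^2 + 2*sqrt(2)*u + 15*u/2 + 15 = (u/2 + 1)*(u - 3*sqrt(2))*(u - 5*sqrt(2)/2)*(sqrt(2)*u/2 + 1)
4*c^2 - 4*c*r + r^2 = (-2*c + r)^2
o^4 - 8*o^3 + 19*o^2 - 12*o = o*(o - 4)*(o - 3)*(o - 1)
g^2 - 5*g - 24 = (g - 8)*(g + 3)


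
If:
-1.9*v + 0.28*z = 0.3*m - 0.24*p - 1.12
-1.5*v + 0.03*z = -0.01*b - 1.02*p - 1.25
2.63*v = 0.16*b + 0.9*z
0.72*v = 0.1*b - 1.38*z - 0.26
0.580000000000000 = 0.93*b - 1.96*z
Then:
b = 0.31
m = 2.78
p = -1.27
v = -0.03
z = -0.15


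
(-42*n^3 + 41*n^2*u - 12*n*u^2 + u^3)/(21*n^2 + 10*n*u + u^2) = (-42*n^3 + 41*n^2*u - 12*n*u^2 + u^3)/(21*n^2 + 10*n*u + u^2)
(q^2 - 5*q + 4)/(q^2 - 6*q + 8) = (q - 1)/(q - 2)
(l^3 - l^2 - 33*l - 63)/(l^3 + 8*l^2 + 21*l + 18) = (l - 7)/(l + 2)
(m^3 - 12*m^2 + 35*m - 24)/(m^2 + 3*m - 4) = (m^2 - 11*m + 24)/(m + 4)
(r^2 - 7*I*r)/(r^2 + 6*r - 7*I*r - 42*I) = r/(r + 6)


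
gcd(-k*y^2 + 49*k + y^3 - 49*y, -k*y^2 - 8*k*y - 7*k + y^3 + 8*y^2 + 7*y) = -k*y - 7*k + y^2 + 7*y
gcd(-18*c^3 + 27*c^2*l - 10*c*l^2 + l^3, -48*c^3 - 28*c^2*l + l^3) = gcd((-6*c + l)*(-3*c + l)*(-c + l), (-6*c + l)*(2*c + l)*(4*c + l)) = 6*c - l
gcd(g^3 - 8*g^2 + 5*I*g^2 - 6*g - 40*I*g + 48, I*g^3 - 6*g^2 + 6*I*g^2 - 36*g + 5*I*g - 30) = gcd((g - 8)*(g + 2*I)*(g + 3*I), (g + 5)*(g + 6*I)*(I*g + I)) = 1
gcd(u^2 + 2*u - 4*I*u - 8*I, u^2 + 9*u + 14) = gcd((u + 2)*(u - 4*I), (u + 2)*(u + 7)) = u + 2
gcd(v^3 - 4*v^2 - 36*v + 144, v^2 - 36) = v^2 - 36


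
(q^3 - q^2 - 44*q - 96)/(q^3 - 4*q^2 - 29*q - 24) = (q + 4)/(q + 1)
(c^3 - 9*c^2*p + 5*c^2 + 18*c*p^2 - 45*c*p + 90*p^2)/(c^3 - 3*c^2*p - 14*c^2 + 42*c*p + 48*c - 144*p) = (c^2 - 6*c*p + 5*c - 30*p)/(c^2 - 14*c + 48)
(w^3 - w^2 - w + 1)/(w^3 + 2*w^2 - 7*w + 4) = (w + 1)/(w + 4)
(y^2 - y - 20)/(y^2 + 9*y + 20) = (y - 5)/(y + 5)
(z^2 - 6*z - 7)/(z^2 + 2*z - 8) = (z^2 - 6*z - 7)/(z^2 + 2*z - 8)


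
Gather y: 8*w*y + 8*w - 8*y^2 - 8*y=8*w - 8*y^2 + y*(8*w - 8)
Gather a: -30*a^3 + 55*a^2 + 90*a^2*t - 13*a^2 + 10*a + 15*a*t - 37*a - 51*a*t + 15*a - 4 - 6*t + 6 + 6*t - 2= -30*a^3 + a^2*(90*t + 42) + a*(-36*t - 12)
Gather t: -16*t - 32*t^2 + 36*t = -32*t^2 + 20*t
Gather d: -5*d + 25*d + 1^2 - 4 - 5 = 20*d - 8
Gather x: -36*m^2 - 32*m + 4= -36*m^2 - 32*m + 4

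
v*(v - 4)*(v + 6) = v^3 + 2*v^2 - 24*v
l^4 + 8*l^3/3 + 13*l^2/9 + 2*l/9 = l*(l + 1/3)^2*(l + 2)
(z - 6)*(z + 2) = z^2 - 4*z - 12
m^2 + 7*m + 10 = (m + 2)*(m + 5)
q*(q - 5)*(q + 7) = q^3 + 2*q^2 - 35*q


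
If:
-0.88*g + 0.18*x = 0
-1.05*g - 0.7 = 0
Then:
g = -0.67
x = -3.26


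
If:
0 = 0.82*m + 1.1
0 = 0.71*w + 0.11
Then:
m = -1.34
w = -0.15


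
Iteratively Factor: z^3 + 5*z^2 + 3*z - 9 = (z + 3)*(z^2 + 2*z - 3) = (z - 1)*(z + 3)*(z + 3)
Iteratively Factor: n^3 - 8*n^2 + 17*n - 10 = (n - 1)*(n^2 - 7*n + 10) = (n - 5)*(n - 1)*(n - 2)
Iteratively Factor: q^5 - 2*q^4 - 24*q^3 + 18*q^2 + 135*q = (q - 5)*(q^4 + 3*q^3 - 9*q^2 - 27*q) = (q - 5)*(q - 3)*(q^3 + 6*q^2 + 9*q) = q*(q - 5)*(q - 3)*(q^2 + 6*q + 9) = q*(q - 5)*(q - 3)*(q + 3)*(q + 3)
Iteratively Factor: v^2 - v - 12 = (v - 4)*(v + 3)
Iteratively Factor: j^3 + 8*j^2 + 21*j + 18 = (j + 3)*(j^2 + 5*j + 6) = (j + 2)*(j + 3)*(j + 3)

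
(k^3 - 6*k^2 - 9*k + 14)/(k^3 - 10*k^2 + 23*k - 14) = (k + 2)/(k - 2)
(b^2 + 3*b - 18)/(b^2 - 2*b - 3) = (b + 6)/(b + 1)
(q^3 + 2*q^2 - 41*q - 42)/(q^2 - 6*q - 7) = (q^2 + q - 42)/(q - 7)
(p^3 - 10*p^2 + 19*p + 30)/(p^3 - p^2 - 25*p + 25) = (p^2 - 5*p - 6)/(p^2 + 4*p - 5)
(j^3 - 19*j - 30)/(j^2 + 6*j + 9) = (j^2 - 3*j - 10)/(j + 3)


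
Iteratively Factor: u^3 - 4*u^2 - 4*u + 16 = (u - 2)*(u^2 - 2*u - 8) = (u - 2)*(u + 2)*(u - 4)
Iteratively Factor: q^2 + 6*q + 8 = (q + 4)*(q + 2)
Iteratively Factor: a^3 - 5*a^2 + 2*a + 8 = (a - 2)*(a^2 - 3*a - 4) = (a - 2)*(a + 1)*(a - 4)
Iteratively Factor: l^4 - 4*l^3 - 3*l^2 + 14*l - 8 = (l - 1)*(l^3 - 3*l^2 - 6*l + 8) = (l - 4)*(l - 1)*(l^2 + l - 2) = (l - 4)*(l - 1)^2*(l + 2)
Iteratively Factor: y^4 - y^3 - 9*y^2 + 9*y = (y - 1)*(y^3 - 9*y) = y*(y - 1)*(y^2 - 9) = y*(y - 3)*(y - 1)*(y + 3)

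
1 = 1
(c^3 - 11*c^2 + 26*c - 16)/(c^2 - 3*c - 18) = (-c^3 + 11*c^2 - 26*c + 16)/(-c^2 + 3*c + 18)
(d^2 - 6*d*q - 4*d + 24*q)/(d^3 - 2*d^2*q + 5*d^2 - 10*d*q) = (d^2 - 6*d*q - 4*d + 24*q)/(d*(d^2 - 2*d*q + 5*d - 10*q))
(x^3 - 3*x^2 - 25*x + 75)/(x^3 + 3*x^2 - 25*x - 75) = (x - 3)/(x + 3)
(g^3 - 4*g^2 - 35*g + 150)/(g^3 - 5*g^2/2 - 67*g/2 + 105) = 2*(g - 5)/(2*g - 7)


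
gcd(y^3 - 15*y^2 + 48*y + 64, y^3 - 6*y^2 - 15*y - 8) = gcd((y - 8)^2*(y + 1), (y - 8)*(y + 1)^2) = y^2 - 7*y - 8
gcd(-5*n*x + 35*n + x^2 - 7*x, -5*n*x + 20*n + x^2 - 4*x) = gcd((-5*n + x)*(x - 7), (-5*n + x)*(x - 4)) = -5*n + x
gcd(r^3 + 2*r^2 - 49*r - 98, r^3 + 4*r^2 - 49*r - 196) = r^2 - 49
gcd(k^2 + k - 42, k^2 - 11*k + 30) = k - 6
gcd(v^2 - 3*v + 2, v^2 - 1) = v - 1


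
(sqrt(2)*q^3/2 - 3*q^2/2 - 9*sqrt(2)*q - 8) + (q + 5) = sqrt(2)*q^3/2 - 3*q^2/2 - 9*sqrt(2)*q + q - 3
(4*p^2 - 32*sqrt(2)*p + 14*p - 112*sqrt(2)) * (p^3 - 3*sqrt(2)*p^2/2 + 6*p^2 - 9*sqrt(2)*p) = 4*p^5 - 38*sqrt(2)*p^4 + 38*p^4 - 361*sqrt(2)*p^3 + 180*p^3 - 798*sqrt(2)*p^2 + 912*p^2 + 2016*p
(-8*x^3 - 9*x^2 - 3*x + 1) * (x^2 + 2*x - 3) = -8*x^5 - 25*x^4 + 3*x^3 + 22*x^2 + 11*x - 3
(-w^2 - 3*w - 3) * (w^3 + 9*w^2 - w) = -w^5 - 12*w^4 - 29*w^3 - 24*w^2 + 3*w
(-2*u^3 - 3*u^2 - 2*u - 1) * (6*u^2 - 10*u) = -12*u^5 + 2*u^4 + 18*u^3 + 14*u^2 + 10*u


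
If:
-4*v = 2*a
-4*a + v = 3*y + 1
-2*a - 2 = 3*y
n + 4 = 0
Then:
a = 2/5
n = -4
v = -1/5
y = -14/15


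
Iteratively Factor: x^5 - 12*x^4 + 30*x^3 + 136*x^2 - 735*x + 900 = (x - 5)*(x^4 - 7*x^3 - 5*x^2 + 111*x - 180) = (x - 5)*(x - 3)*(x^3 - 4*x^2 - 17*x + 60) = (x - 5)^2*(x - 3)*(x^2 + x - 12) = (x - 5)^2*(x - 3)*(x + 4)*(x - 3)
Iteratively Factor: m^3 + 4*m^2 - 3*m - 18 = (m + 3)*(m^2 + m - 6) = (m + 3)^2*(m - 2)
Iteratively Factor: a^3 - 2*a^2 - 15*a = (a + 3)*(a^2 - 5*a) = a*(a + 3)*(a - 5)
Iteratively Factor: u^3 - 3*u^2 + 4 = (u - 2)*(u^2 - u - 2) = (u - 2)*(u + 1)*(u - 2)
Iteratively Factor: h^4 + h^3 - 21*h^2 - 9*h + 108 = (h + 3)*(h^3 - 2*h^2 - 15*h + 36) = (h - 3)*(h + 3)*(h^2 + h - 12) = (h - 3)*(h + 3)*(h + 4)*(h - 3)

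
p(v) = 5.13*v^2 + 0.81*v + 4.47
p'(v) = 10.26*v + 0.81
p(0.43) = 5.77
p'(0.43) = 5.22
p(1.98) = 26.19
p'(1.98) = 21.12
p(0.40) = 5.61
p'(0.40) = 4.91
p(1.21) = 12.96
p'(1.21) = 13.22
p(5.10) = 142.03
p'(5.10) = 53.14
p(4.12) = 94.89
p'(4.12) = 43.08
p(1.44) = 16.27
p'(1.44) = 15.58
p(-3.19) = 54.09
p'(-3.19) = -31.92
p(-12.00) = 733.47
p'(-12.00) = -122.31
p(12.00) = 752.91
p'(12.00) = 123.93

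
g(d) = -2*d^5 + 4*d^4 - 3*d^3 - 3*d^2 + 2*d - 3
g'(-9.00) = -77947.00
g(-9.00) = 146265.00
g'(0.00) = 2.00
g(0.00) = -3.00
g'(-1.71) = -179.56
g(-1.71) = 63.25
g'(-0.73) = -7.48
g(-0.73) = -3.34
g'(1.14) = -9.72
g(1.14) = -6.16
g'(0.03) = 1.81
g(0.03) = -2.94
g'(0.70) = -3.52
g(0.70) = -3.47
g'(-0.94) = -21.41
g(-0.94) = -0.45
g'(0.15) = 0.95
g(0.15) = -2.78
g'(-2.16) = -405.95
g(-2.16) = 190.02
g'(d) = -10*d^4 + 16*d^3 - 9*d^2 - 6*d + 2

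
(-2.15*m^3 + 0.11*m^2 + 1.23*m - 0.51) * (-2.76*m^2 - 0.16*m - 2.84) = 5.934*m^5 + 0.0404*m^4 + 2.6936*m^3 + 0.8984*m^2 - 3.4116*m + 1.4484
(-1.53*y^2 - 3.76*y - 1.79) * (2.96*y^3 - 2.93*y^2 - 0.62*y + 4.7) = -4.5288*y^5 - 6.6467*y^4 + 6.667*y^3 + 0.3849*y^2 - 16.5622*y - 8.413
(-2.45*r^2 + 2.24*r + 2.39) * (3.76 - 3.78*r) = 9.261*r^3 - 17.6792*r^2 - 0.611800000000001*r + 8.9864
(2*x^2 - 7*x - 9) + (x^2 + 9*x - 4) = 3*x^2 + 2*x - 13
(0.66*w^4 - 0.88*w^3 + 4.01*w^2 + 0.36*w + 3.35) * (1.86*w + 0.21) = 1.2276*w^5 - 1.4982*w^4 + 7.2738*w^3 + 1.5117*w^2 + 6.3066*w + 0.7035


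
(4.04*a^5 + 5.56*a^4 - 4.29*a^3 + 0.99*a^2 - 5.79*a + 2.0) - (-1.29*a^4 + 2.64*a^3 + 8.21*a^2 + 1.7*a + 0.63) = 4.04*a^5 + 6.85*a^4 - 6.93*a^3 - 7.22*a^2 - 7.49*a + 1.37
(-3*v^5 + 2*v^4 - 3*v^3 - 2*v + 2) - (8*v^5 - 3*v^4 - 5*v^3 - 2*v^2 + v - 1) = -11*v^5 + 5*v^4 + 2*v^3 + 2*v^2 - 3*v + 3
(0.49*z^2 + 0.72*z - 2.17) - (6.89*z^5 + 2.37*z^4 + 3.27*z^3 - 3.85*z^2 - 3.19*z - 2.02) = -6.89*z^5 - 2.37*z^4 - 3.27*z^3 + 4.34*z^2 + 3.91*z - 0.15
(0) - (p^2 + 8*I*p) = -p^2 - 8*I*p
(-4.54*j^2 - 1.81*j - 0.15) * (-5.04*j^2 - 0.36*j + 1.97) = 22.8816*j^4 + 10.7568*j^3 - 7.5362*j^2 - 3.5117*j - 0.2955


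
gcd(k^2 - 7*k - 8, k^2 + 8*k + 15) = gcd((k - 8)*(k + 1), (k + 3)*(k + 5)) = 1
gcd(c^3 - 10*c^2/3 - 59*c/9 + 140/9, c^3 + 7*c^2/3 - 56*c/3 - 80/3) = c - 4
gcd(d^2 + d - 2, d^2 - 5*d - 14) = d + 2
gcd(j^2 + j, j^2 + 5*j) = j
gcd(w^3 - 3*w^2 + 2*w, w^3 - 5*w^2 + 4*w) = w^2 - w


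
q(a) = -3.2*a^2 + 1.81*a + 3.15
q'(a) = 1.81 - 6.4*a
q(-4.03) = -56.12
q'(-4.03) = 27.60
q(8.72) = -224.39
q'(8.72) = -54.00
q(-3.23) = -36.08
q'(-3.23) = 22.48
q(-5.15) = -91.04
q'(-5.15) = 34.77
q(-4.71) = -76.36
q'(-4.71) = 31.95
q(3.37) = -27.09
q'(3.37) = -19.76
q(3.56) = -30.96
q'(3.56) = -20.97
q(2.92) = -18.85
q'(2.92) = -16.88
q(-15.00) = -744.00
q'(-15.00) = 97.81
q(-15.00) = -744.00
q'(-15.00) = 97.81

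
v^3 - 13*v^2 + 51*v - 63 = (v - 7)*(v - 3)^2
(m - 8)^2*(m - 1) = m^3 - 17*m^2 + 80*m - 64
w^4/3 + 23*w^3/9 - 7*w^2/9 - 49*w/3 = w*(w/3 + 1)*(w - 7/3)*(w + 7)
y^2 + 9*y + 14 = (y + 2)*(y + 7)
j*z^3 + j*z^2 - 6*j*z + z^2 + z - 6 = (z - 2)*(z + 3)*(j*z + 1)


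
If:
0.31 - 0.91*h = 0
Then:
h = 0.34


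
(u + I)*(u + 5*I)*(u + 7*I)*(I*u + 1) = I*u^4 - 12*u^3 - 34*I*u^2 - 12*u - 35*I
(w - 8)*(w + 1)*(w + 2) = w^3 - 5*w^2 - 22*w - 16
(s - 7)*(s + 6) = s^2 - s - 42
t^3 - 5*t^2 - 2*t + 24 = (t - 4)*(t - 3)*(t + 2)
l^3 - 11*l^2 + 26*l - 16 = (l - 8)*(l - 2)*(l - 1)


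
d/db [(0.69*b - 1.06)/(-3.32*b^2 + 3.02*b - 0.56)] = (2.2908*b^2 - 7.0384*b + 2.8148)/(11.0224*b^4 - 20.0528*b^3 + 12.8388*b^2 - 3.3824*b + 0.3136)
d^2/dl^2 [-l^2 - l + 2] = -2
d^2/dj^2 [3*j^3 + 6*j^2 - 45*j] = 18*j + 12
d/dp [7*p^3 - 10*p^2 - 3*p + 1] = 21*p^2 - 20*p - 3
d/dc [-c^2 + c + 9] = 1 - 2*c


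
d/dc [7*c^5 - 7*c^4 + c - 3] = 35*c^4 - 28*c^3 + 1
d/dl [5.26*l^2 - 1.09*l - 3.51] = 10.52*l - 1.09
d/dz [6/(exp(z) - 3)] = -6*exp(z)/(exp(z) - 3)^2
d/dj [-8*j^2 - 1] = -16*j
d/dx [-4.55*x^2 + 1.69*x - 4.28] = 1.69 - 9.1*x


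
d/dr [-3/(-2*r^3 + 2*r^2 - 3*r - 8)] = 3*(-6*r^2 + 4*r - 3)/(2*r^3 - 2*r^2 + 3*r + 8)^2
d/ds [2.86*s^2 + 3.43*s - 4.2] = 5.72*s + 3.43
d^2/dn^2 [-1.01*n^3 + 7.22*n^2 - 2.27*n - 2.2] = 14.44 - 6.06*n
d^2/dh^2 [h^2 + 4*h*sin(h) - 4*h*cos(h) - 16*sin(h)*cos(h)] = 4*sqrt(2)*h*cos(h + pi/4) + 32*sin(2*h) + 8*sqrt(2)*sin(h + pi/4) + 2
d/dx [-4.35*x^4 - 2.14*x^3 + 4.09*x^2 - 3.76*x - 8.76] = -17.4*x^3 - 6.42*x^2 + 8.18*x - 3.76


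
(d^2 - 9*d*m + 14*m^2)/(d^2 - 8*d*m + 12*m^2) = (d - 7*m)/(d - 6*m)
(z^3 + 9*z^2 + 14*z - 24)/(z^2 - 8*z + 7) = (z^2 + 10*z + 24)/(z - 7)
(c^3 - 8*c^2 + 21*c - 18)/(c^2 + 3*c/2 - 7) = 2*(c^2 - 6*c + 9)/(2*c + 7)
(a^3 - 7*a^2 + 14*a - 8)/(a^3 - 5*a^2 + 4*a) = (a - 2)/a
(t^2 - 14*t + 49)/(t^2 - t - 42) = (t - 7)/(t + 6)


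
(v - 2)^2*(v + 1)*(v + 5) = v^4 + 2*v^3 - 15*v^2 + 4*v + 20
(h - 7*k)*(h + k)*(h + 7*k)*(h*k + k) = h^4*k + h^3*k^2 + h^3*k - 49*h^2*k^3 + h^2*k^2 - 49*h*k^4 - 49*h*k^3 - 49*k^4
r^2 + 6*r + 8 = (r + 2)*(r + 4)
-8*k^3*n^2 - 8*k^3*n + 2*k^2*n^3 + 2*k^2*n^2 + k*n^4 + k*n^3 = n*(-2*k + n)*(4*k + n)*(k*n + k)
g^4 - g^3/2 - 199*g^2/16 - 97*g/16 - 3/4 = (g - 4)*(g + 1/4)^2*(g + 3)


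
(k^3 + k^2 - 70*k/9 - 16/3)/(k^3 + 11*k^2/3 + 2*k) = (k - 8/3)/k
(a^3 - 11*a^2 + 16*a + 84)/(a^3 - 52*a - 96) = (a^2 - 13*a + 42)/(a^2 - 2*a - 48)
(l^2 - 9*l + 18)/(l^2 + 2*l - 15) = (l - 6)/(l + 5)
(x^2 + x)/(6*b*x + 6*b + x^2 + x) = x/(6*b + x)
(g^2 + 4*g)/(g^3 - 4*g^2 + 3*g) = (g + 4)/(g^2 - 4*g + 3)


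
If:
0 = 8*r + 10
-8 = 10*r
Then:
No Solution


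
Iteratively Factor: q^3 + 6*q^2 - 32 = (q + 4)*(q^2 + 2*q - 8) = (q + 4)^2*(q - 2)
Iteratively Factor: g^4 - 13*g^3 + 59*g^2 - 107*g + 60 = (g - 3)*(g^3 - 10*g^2 + 29*g - 20) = (g - 3)*(g - 1)*(g^2 - 9*g + 20) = (g - 4)*(g - 3)*(g - 1)*(g - 5)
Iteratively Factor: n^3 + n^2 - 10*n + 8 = (n - 2)*(n^2 + 3*n - 4) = (n - 2)*(n - 1)*(n + 4)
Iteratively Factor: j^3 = (j)*(j^2) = j^2*(j)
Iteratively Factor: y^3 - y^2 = (y)*(y^2 - y) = y^2*(y - 1)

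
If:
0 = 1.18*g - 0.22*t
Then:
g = 0.186440677966102*t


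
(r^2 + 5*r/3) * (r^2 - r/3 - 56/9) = r^4 + 4*r^3/3 - 61*r^2/9 - 280*r/27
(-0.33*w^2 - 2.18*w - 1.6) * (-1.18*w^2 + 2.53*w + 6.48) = 0.3894*w^4 + 1.7375*w^3 - 5.7658*w^2 - 18.1744*w - 10.368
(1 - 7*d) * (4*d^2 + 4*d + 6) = -28*d^3 - 24*d^2 - 38*d + 6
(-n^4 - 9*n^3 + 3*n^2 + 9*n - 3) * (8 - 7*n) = 7*n^5 + 55*n^4 - 93*n^3 - 39*n^2 + 93*n - 24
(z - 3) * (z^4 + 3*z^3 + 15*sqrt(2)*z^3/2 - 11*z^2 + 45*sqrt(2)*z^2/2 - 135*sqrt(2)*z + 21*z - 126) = z^5 + 15*sqrt(2)*z^4/2 - 20*z^3 - 405*sqrt(2)*z^2/2 + 54*z^2 - 189*z + 405*sqrt(2)*z + 378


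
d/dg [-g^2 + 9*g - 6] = 9 - 2*g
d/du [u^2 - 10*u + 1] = 2*u - 10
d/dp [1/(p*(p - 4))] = 2*(2 - p)/(p^2*(p^2 - 8*p + 16))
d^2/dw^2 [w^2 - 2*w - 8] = 2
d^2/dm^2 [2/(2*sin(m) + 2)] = (2 - sin(m))/(sin(m) + 1)^2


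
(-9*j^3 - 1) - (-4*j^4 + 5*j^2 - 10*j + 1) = 4*j^4 - 9*j^3 - 5*j^2 + 10*j - 2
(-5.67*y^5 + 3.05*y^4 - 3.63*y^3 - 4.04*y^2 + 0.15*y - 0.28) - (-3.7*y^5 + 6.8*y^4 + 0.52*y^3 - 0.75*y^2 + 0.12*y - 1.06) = -1.97*y^5 - 3.75*y^4 - 4.15*y^3 - 3.29*y^2 + 0.03*y + 0.78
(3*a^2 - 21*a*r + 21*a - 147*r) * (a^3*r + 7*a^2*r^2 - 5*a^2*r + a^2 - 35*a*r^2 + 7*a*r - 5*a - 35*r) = 3*a^5*r + 6*a^4*r + 3*a^4 - 147*a^3*r^3 - 105*a^3*r + 6*a^3 - 294*a^2*r^3 - 147*a^2*r^2 - 105*a^2 + 5145*a*r^3 - 294*a*r^2 + 5145*r^2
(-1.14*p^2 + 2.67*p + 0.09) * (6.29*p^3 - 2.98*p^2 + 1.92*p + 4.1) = -7.1706*p^5 + 20.1915*p^4 - 9.5793*p^3 + 0.1842*p^2 + 11.1198*p + 0.369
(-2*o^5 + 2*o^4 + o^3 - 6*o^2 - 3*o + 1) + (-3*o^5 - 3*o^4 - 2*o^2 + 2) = -5*o^5 - o^4 + o^3 - 8*o^2 - 3*o + 3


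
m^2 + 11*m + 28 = (m + 4)*(m + 7)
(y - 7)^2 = y^2 - 14*y + 49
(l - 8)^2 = l^2 - 16*l + 64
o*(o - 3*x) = o^2 - 3*o*x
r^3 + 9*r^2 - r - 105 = (r - 3)*(r + 5)*(r + 7)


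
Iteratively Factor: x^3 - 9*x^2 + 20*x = (x - 5)*(x^2 - 4*x) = x*(x - 5)*(x - 4)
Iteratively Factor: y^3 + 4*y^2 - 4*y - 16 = (y + 2)*(y^2 + 2*y - 8) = (y - 2)*(y + 2)*(y + 4)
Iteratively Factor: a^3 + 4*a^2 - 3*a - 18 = (a - 2)*(a^2 + 6*a + 9) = (a - 2)*(a + 3)*(a + 3)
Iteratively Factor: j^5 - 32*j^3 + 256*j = (j - 4)*(j^4 + 4*j^3 - 16*j^2 - 64*j) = (j - 4)*(j + 4)*(j^3 - 16*j) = (j - 4)*(j + 4)^2*(j^2 - 4*j) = (j - 4)^2*(j + 4)^2*(j)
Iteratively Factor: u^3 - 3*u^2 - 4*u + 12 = (u - 2)*(u^2 - u - 6) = (u - 3)*(u - 2)*(u + 2)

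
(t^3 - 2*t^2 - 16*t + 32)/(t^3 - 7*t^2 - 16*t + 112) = (t - 2)/(t - 7)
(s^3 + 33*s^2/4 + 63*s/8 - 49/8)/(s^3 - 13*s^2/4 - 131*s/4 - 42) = (2*s^2 + 13*s - 7)/(2*(s^2 - 5*s - 24))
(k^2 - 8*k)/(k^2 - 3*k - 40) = k/(k + 5)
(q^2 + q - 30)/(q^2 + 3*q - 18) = (q - 5)/(q - 3)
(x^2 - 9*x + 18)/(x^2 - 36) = (x - 3)/(x + 6)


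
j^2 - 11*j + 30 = (j - 6)*(j - 5)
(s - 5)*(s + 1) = s^2 - 4*s - 5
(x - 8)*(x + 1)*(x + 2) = x^3 - 5*x^2 - 22*x - 16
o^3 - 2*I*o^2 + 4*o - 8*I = (o - 2*I)^2*(o + 2*I)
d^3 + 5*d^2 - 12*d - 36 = (d - 3)*(d + 2)*(d + 6)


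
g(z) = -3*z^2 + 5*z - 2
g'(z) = 5 - 6*z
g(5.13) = -55.30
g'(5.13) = -25.78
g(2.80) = -11.52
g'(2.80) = -11.80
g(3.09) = -15.19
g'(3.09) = -13.54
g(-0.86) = -8.52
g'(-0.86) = 10.16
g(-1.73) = -19.63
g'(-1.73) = 15.38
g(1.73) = -2.33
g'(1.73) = -5.38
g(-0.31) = -3.84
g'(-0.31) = 6.86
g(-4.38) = -81.45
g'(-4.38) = 31.28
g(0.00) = -2.00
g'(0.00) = 5.00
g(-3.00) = -44.00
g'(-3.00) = 23.00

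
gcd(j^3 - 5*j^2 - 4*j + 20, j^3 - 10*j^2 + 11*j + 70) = j^2 - 3*j - 10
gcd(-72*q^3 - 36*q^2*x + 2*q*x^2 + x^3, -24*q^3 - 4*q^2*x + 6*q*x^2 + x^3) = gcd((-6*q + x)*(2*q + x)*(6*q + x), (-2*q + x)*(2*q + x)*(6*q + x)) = 12*q^2 + 8*q*x + x^2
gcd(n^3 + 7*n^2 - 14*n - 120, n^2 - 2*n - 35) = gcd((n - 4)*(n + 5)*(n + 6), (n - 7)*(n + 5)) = n + 5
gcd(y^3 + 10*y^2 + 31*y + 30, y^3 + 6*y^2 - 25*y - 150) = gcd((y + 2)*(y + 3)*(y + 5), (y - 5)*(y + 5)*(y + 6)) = y + 5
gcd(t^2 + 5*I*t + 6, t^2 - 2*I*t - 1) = t - I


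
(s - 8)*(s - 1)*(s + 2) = s^3 - 7*s^2 - 10*s + 16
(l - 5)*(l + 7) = l^2 + 2*l - 35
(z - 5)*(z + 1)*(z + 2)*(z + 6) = z^4 + 4*z^3 - 25*z^2 - 88*z - 60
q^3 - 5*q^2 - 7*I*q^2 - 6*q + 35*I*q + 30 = (q - 5)*(q - 6*I)*(q - I)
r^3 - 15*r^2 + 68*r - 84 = (r - 7)*(r - 6)*(r - 2)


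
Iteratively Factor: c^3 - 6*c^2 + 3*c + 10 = (c - 5)*(c^2 - c - 2) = (c - 5)*(c + 1)*(c - 2)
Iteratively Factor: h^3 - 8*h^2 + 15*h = (h - 3)*(h^2 - 5*h) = (h - 5)*(h - 3)*(h)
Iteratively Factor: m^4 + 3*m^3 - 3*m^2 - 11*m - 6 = (m + 1)*(m^3 + 2*m^2 - 5*m - 6) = (m + 1)*(m + 3)*(m^2 - m - 2) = (m + 1)^2*(m + 3)*(m - 2)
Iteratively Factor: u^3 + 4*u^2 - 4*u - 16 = (u - 2)*(u^2 + 6*u + 8) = (u - 2)*(u + 4)*(u + 2)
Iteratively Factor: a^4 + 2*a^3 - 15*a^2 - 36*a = (a + 3)*(a^3 - a^2 - 12*a) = a*(a + 3)*(a^2 - a - 12) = a*(a + 3)^2*(a - 4)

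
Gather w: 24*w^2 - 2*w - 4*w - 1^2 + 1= 24*w^2 - 6*w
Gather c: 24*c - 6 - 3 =24*c - 9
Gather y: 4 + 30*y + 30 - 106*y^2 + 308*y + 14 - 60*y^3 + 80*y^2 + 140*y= -60*y^3 - 26*y^2 + 478*y + 48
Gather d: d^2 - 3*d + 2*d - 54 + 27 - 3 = d^2 - d - 30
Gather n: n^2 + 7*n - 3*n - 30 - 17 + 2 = n^2 + 4*n - 45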